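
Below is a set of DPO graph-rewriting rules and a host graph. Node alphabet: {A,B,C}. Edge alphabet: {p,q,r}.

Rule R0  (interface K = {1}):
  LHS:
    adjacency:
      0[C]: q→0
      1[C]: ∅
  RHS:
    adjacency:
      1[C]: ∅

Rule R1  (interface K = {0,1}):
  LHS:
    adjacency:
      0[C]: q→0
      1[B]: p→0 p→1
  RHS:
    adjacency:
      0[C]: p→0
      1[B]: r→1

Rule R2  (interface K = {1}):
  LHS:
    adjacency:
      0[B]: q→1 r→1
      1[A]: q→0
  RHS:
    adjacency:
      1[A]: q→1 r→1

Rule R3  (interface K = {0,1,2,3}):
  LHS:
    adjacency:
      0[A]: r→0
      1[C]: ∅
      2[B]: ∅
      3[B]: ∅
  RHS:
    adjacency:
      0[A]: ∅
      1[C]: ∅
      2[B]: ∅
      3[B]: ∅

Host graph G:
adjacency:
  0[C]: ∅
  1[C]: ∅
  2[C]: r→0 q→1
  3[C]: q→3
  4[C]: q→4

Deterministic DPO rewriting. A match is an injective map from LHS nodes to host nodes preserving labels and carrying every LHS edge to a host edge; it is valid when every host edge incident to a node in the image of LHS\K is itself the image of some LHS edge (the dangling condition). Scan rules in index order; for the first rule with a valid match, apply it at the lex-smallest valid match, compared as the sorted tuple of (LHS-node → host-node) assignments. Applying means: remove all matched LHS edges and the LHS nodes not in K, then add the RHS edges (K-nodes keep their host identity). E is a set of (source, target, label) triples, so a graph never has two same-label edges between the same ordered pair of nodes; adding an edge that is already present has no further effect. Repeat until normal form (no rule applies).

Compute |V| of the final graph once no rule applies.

start.  V:5 E:4  edges: 2-r->0 2-q->1 3-q->3 4-q->4
1. fire R0 via {0↦3, 1↦0}  →  V:4 E:3  edges: 2-r->0 2-q->1 4-q->4
2. fire R0 via {0↦4, 1↦0}  →  V:3 E:2  edges: 2-r->0 2-q->1
halt: no rule applies after step 2
NF nodes: {0:C, 1:C, 2:C}

Answer: 3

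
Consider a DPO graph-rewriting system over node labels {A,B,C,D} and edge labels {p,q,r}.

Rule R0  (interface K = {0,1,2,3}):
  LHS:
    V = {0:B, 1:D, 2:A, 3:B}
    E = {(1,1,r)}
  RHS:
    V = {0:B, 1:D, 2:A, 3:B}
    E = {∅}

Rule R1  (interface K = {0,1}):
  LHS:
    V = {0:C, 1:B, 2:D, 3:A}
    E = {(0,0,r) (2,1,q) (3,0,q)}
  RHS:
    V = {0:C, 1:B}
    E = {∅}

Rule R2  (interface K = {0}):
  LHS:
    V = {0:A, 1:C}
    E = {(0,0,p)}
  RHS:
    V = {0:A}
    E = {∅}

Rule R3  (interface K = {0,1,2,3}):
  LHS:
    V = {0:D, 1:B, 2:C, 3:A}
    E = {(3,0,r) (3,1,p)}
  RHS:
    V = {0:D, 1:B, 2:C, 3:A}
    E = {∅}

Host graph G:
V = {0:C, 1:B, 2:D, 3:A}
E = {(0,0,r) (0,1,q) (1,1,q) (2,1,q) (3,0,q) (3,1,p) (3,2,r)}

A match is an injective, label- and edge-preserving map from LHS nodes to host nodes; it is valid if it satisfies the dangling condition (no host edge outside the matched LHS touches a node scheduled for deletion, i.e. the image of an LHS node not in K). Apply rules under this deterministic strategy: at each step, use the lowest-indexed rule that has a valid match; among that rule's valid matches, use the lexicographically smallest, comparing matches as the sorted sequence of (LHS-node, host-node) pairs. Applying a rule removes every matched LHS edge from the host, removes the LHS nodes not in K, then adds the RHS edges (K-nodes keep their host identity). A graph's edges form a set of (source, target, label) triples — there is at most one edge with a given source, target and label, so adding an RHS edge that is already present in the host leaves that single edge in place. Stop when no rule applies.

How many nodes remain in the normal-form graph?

initial: |V|=4 |E|=7  E = 0-r->0 0-q->1 1-q->1 2-q->1 3-q->0 3-p->1 3-r->2
step 1: apply R3 at {0↦2, 1↦1, 2↦0, 3↦3}  → |V|=4 |E|=5  E = 0-r->0 0-q->1 1-q->1 2-q->1 3-q->0
step 2: apply R1 at {0↦0, 1↦1, 2↦2, 3↦3}  → |V|=2 |E|=2  E = 0-q->1 1-q->1
final graph: no rule applies after step 2
NF nodes: {0:C, 1:B}

Answer: 2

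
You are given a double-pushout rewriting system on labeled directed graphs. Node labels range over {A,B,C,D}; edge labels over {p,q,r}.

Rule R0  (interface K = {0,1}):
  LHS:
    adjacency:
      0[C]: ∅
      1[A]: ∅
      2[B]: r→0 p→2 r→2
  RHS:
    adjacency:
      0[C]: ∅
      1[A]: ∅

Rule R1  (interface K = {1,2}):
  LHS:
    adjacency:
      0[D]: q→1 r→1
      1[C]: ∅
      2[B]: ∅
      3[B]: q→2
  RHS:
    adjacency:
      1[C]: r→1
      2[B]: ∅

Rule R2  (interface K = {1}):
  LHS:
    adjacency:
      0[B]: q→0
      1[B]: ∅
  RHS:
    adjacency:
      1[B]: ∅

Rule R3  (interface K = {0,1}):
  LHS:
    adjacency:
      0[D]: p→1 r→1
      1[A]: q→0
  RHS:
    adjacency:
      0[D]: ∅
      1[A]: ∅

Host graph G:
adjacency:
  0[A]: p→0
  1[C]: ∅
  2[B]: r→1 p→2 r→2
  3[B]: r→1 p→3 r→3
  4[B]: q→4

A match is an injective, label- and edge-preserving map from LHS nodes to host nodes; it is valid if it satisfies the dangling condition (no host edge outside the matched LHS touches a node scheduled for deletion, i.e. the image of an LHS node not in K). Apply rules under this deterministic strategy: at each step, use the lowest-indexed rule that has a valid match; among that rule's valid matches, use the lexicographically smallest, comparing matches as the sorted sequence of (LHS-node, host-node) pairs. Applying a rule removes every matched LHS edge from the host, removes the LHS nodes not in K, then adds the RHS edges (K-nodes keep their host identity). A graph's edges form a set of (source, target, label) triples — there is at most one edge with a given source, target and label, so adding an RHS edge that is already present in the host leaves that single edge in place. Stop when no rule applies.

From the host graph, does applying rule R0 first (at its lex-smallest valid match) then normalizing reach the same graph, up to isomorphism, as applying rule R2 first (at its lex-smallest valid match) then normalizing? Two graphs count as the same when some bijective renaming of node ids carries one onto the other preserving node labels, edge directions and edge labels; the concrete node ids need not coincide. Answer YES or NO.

Answer: NO

Steps:
branch R0-first: apply at {0↦1, 1↦0, 2↦2} → |E|=5, then 1 more step(s) → NF |V|=3 |E|=2 V={0:A, 1:C, 4:B} E=0-p->0 4-q->4
branch R2-first: apply at {0↦4, 1↦2} → |E|=7, then 2 more step(s) → NF |V|=2 |E|=1 V={0:A, 1:C} E=0-p->0
graphs not isomorphic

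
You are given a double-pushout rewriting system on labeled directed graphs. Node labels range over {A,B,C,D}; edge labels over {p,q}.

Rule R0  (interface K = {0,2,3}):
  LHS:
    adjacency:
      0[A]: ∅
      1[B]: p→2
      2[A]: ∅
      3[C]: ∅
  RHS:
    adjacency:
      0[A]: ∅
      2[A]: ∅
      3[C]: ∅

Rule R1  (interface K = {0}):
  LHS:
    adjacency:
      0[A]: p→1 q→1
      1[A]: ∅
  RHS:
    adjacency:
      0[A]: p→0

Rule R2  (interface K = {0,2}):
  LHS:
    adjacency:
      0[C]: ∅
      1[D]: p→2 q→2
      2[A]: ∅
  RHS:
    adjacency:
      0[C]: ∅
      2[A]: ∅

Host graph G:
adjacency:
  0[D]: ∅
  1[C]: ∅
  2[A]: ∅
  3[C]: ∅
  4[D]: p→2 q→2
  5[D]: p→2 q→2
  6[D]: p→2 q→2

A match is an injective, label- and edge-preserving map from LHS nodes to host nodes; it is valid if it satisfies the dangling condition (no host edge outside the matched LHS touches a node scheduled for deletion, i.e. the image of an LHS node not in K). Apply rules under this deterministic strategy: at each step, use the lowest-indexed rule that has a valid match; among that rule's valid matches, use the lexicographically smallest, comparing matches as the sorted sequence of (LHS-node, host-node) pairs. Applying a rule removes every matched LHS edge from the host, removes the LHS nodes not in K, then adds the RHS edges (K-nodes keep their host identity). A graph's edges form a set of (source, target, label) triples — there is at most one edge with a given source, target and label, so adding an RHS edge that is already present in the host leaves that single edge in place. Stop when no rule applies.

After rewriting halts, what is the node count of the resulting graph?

initial: |V|=7 |E|=6  E = 4-p->2 4-q->2 5-p->2 5-q->2 6-p->2 6-q->2
step 1: apply R2 at {0↦1, 1↦4, 2↦2}  → |V|=6 |E|=4  E = 5-p->2 5-q->2 6-p->2 6-q->2
step 2: apply R2 at {0↦1, 1↦5, 2↦2}  → |V|=5 |E|=2  E = 6-p->2 6-q->2
step 3: apply R2 at {0↦1, 1↦6, 2↦2}  → |V|=4 |E|=0  E = ∅
normal form: no rule applies after step 3
NF nodes: {0:D, 1:C, 2:A, 3:C}

Answer: 4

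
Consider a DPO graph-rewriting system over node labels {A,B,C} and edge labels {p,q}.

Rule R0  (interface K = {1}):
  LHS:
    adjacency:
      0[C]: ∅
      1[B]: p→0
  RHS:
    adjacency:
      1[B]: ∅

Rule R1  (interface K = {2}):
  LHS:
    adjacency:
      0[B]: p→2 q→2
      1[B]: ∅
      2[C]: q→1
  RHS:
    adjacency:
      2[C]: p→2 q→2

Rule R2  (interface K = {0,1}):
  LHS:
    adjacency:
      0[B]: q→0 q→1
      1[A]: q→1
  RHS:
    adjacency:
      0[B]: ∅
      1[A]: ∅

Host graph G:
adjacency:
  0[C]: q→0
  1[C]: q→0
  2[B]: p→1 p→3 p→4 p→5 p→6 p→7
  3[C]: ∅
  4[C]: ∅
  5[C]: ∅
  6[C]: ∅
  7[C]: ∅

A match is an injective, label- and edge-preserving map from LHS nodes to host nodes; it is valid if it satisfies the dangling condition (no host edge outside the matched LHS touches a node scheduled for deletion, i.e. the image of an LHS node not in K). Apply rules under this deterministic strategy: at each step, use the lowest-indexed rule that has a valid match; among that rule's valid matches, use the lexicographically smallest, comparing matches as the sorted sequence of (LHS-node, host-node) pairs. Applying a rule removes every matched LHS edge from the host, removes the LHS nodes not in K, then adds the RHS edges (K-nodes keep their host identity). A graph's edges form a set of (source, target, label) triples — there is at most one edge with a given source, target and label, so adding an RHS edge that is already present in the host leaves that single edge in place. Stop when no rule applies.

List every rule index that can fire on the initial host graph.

R0: 5 valid matches — {0↦3, 1↦2}, {0↦4, 1↦2}, {0↦5, 1↦2} (+2 more)
R1: no valid match — LHS pattern not found
R2: no valid match — LHS pattern not found

Answer: [R0]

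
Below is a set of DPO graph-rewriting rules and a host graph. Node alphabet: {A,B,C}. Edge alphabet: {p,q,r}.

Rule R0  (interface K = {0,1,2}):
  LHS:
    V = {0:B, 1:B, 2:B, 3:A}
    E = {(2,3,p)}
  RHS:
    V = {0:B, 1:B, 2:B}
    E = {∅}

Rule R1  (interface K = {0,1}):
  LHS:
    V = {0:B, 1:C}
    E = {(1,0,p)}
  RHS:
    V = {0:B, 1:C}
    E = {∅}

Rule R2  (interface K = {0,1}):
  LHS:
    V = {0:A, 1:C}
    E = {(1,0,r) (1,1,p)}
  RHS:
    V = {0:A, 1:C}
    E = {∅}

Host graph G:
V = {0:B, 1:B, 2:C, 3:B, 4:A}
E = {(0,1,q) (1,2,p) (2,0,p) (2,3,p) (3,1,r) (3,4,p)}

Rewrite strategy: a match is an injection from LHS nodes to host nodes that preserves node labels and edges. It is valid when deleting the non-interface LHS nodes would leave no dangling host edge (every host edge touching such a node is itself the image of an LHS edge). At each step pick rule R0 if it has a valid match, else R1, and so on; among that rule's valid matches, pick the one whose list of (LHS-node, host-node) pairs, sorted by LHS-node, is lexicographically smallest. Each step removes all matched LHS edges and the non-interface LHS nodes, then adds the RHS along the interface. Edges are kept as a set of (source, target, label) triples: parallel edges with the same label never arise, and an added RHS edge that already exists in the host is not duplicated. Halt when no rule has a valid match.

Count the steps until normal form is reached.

initial: |V|=5 |E|=6  E = 0-q->1 1-p->2 2-p->0 2-p->3 3-r->1 3-p->4
step 1: apply R0 at {0↦0, 1↦1, 2↦3, 3↦4}  → |V|=4 |E|=5  E = 0-q->1 1-p->2 2-p->0 2-p->3 3-r->1
step 2: apply R1 at {0↦0, 1↦2}  → |V|=4 |E|=4  E = 0-q->1 1-p->2 2-p->3 3-r->1
step 3: apply R1 at {0↦3, 1↦2}  → |V|=4 |E|=3  E = 0-q->1 1-p->2 3-r->1
halt: no rule applies after step 3

Answer: 3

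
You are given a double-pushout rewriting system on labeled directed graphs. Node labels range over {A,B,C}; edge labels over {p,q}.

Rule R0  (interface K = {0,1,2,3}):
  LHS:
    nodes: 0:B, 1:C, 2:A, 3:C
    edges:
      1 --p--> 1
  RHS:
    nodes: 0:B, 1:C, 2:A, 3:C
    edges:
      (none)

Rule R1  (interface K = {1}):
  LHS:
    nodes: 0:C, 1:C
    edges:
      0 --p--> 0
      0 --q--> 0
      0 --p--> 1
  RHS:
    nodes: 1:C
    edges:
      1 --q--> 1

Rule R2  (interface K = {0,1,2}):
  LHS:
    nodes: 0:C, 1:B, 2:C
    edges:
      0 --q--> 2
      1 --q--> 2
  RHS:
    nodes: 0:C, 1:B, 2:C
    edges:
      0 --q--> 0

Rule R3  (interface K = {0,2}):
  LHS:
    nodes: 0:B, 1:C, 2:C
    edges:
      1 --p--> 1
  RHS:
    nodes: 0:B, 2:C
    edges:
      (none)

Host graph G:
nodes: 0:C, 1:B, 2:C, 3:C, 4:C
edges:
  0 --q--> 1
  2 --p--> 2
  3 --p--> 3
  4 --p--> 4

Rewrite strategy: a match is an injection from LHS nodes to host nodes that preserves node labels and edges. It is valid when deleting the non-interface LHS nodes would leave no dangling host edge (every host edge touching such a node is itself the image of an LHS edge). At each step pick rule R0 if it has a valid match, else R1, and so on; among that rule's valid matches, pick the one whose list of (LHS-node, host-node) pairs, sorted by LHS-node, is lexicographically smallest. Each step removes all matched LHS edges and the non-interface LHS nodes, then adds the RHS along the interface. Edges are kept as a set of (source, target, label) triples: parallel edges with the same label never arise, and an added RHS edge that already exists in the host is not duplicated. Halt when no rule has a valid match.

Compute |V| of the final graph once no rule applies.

initial: |V|=5 |E|=4  E = 0-q->1 2-p->2 3-p->3 4-p->4
step 1: apply R3 at {0↦1, 1↦2, 2↦0}  → |V|=4 |E|=3  E = 0-q->1 3-p->3 4-p->4
step 2: apply R3 at {0↦1, 1↦3, 2↦0}  → |V|=3 |E|=2  E = 0-q->1 4-p->4
step 3: apply R3 at {0↦1, 1↦4, 2↦0}  → |V|=2 |E|=1  E = 0-q->1
halt: no rule applies after step 3
NF nodes: {0:C, 1:B}

Answer: 2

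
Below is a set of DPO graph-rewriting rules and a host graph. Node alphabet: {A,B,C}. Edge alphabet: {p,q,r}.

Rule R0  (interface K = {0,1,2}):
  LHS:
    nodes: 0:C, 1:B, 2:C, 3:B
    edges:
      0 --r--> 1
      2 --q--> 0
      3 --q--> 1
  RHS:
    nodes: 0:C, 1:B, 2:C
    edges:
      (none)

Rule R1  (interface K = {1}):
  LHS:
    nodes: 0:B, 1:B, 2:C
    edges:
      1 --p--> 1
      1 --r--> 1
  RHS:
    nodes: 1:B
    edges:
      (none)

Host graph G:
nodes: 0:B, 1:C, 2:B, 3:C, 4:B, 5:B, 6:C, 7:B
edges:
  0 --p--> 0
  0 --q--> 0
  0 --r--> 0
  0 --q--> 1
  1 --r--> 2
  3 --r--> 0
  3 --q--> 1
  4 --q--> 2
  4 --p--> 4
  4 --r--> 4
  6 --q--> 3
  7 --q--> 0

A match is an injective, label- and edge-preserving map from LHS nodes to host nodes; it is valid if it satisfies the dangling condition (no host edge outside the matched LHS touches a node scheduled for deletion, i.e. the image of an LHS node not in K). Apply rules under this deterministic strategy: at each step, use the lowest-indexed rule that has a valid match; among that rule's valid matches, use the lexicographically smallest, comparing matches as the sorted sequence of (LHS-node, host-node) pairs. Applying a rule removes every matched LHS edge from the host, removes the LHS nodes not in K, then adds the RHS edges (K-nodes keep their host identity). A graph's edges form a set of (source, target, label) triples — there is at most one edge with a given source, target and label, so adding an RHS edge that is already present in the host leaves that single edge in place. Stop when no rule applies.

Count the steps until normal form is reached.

start.  V:8 E:12  edges: 0-p->0 0-q->0 0-r->0 0-q->1 1-r->2 3-r->0 3-q->1 4-q->2 4-p->4 4-r->4 6-q->3 7-q->0
1. fire R0 via {0↦3, 1↦0, 2↦6, 3↦7}  →  V:7 E:9  edges: 0-p->0 0-q->0 0-r->0 0-q->1 1-r->2 3-q->1 4-q->2 4-p->4 4-r->4
2. fire R1 via {0↦5, 1↦0, 2↦6}  →  V:5 E:7  edges: 0-q->0 0-q->1 1-r->2 3-q->1 4-q->2 4-p->4 4-r->4
final graph: no rule applies after step 2

Answer: 2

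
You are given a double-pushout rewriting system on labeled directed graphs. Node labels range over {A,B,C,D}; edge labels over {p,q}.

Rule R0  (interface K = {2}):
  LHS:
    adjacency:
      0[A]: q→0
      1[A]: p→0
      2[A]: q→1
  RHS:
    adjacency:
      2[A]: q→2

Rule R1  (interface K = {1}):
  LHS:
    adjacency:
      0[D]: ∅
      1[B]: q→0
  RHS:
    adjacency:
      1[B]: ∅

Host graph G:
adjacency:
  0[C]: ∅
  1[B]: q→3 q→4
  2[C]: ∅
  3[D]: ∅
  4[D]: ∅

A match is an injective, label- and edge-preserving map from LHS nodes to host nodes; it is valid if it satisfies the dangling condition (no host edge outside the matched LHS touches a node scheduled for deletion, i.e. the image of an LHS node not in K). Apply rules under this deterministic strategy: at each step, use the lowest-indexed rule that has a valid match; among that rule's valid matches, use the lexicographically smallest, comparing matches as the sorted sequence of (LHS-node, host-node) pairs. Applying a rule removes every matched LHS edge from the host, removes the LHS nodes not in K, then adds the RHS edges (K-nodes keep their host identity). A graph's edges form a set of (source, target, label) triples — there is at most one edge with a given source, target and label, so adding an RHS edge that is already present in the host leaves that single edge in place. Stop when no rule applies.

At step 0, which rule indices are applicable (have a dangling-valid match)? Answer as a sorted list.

Answer: [R1]

Derivation:
R0: no valid match — LHS pattern not found
R1: 2 valid matches — {0↦3, 1↦1}, {0↦4, 1↦1}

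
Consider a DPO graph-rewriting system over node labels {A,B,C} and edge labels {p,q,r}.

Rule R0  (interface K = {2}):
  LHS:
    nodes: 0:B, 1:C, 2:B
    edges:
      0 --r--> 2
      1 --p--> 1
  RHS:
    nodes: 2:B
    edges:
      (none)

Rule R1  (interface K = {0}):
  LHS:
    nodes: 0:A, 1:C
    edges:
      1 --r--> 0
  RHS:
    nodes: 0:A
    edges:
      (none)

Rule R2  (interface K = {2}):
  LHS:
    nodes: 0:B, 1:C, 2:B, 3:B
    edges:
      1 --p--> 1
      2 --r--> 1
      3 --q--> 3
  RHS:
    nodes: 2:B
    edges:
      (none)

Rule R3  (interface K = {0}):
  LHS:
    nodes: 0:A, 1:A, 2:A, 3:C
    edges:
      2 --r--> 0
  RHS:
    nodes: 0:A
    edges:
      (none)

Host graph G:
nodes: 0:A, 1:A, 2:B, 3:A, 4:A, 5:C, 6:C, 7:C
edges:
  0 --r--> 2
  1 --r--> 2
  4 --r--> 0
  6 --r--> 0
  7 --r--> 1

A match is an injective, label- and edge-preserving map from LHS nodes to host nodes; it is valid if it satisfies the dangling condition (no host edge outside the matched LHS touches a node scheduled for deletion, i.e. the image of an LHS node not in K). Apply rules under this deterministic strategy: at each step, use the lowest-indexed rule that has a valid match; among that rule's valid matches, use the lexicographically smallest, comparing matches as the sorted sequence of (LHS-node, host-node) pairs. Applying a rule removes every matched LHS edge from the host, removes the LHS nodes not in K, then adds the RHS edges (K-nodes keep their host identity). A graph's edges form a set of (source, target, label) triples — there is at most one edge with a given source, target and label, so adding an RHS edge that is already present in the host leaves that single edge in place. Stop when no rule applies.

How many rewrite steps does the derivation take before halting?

Answer: 3

Derivation:
start.  V:8 E:5  edges: 0-r->2 1-r->2 4-r->0 6-r->0 7-r->1
1. fire R1 via {0↦0, 1↦6}  →  V:7 E:4  edges: 0-r->2 1-r->2 4-r->0 7-r->1
2. fire R1 via {0↦1, 1↦7}  →  V:6 E:3  edges: 0-r->2 1-r->2 4-r->0
3. fire R3 via {0↦0, 1↦3, 2↦4, 3↦5}  →  V:3 E:2  edges: 0-r->2 1-r->2
halt: no rule applies after step 3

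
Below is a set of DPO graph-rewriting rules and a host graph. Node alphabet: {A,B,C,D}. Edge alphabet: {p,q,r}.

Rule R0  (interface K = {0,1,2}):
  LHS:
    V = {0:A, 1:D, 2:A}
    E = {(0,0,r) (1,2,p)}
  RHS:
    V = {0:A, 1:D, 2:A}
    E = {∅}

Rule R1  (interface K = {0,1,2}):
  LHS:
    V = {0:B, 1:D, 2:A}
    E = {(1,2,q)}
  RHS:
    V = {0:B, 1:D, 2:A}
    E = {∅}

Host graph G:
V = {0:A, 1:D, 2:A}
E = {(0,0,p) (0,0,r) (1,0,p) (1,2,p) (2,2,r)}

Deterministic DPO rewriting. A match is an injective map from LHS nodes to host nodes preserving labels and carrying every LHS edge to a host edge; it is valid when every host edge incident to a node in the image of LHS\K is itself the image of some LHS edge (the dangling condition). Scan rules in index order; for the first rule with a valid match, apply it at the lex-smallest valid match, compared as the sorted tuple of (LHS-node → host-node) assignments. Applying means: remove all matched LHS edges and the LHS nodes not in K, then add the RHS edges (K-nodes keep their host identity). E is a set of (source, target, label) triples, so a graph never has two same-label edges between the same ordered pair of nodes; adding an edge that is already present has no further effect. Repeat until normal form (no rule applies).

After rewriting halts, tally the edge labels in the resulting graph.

start.  V:3 E:5  edges: 0-p->0 0-r->0 1-p->0 1-p->2 2-r->2
1. fire R0 via {0↦0, 1↦1, 2↦2}  →  V:3 E:3  edges: 0-p->0 1-p->0 2-r->2
2. fire R0 via {0↦2, 1↦1, 2↦0}  →  V:3 E:1  edges: 0-p->0
normal form: no rule applies after step 2
NF edges: [(0, 0, 'p')]

Answer: p:1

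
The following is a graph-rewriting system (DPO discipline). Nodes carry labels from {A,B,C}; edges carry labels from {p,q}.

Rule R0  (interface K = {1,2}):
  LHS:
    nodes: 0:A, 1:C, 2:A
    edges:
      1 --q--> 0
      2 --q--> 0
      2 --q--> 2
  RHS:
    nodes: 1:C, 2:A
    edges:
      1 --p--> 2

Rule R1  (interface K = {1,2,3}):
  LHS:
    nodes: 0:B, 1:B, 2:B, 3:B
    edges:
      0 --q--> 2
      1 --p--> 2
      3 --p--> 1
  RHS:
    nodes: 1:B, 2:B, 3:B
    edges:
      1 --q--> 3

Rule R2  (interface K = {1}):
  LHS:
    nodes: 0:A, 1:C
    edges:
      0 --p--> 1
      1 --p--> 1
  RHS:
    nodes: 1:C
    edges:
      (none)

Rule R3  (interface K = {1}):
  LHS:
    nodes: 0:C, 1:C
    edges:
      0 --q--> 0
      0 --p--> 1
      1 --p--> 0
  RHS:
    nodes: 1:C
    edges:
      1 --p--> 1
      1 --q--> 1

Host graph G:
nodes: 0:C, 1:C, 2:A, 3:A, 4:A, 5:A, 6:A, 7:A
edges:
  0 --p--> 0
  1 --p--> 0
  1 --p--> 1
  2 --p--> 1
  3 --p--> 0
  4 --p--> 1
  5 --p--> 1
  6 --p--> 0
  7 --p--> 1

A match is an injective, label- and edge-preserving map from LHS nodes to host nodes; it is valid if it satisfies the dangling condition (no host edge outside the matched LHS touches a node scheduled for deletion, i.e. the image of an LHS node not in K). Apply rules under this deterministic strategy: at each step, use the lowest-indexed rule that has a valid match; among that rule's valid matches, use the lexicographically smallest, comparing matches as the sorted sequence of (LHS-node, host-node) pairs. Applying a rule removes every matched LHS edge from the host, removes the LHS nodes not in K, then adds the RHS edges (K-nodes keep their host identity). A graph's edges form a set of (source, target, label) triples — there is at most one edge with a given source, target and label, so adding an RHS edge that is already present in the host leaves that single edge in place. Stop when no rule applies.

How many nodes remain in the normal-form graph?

[0] host  ⇒  8 nodes, 9 edges  {0-p->0 1-p->0 1-p->1 2-p->1 3-p->0 4-p->1 5-p->1 6-p->0 7-p->1}
[1] R2 @ {0↦2, 1↦1}  ⇒  7 nodes, 7 edges  {0-p->0 1-p->0 3-p->0 4-p->1 5-p->1 6-p->0 7-p->1}
[2] R2 @ {0↦3, 1↦0}  ⇒  6 nodes, 5 edges  {1-p->0 4-p->1 5-p->1 6-p->0 7-p->1}
normal form: no rule applies after step 2
NF nodes: {0:C, 1:C, 4:A, 5:A, 6:A, 7:A}

Answer: 6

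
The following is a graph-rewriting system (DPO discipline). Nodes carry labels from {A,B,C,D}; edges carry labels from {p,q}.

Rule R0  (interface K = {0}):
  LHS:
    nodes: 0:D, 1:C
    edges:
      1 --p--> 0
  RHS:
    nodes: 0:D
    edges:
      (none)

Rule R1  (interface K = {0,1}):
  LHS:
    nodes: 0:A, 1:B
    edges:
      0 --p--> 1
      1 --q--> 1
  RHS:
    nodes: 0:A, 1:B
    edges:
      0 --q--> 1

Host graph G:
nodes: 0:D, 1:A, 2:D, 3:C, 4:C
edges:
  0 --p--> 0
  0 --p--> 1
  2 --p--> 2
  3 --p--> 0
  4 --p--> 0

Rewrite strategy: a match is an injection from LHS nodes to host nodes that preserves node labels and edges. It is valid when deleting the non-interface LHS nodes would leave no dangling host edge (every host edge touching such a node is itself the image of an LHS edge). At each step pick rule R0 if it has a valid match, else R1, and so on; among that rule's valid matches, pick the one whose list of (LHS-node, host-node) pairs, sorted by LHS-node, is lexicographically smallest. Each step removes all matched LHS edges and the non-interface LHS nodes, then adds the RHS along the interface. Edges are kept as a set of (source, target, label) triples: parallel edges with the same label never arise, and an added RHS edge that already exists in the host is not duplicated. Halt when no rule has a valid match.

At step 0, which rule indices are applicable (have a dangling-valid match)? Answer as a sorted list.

R0: 2 valid matches — {0↦0, 1↦3}, {0↦0, 1↦4}
R1: no valid match — LHS pattern not found

Answer: [R0]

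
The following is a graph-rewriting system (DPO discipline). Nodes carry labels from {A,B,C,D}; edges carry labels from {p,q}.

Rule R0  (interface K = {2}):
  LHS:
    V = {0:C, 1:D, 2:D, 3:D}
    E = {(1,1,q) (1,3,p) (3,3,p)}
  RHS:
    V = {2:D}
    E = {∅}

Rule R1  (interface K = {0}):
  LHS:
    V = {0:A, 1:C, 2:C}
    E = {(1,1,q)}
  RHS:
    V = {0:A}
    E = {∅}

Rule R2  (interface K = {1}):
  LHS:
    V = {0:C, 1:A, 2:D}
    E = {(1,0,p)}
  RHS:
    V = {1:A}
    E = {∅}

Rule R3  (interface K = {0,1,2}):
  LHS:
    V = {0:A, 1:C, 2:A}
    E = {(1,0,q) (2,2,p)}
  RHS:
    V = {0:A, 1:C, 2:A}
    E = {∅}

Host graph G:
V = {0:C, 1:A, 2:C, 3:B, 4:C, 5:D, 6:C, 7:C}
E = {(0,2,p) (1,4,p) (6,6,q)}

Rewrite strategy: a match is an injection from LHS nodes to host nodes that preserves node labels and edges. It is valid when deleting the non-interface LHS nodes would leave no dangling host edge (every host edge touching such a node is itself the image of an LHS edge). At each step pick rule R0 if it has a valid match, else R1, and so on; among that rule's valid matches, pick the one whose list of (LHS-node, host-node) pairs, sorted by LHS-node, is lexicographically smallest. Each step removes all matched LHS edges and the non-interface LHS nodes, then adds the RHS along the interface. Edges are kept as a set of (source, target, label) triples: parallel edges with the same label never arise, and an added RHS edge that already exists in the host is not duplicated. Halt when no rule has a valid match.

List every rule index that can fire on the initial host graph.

R0: no valid match — LHS pattern not found
R1: 1 valid match — {0↦1, 1↦6, 2↦7}
R2: 1 valid match — {0↦4, 1↦1, 2↦5}
R3: no valid match — LHS pattern not found

Answer: [R1,R2]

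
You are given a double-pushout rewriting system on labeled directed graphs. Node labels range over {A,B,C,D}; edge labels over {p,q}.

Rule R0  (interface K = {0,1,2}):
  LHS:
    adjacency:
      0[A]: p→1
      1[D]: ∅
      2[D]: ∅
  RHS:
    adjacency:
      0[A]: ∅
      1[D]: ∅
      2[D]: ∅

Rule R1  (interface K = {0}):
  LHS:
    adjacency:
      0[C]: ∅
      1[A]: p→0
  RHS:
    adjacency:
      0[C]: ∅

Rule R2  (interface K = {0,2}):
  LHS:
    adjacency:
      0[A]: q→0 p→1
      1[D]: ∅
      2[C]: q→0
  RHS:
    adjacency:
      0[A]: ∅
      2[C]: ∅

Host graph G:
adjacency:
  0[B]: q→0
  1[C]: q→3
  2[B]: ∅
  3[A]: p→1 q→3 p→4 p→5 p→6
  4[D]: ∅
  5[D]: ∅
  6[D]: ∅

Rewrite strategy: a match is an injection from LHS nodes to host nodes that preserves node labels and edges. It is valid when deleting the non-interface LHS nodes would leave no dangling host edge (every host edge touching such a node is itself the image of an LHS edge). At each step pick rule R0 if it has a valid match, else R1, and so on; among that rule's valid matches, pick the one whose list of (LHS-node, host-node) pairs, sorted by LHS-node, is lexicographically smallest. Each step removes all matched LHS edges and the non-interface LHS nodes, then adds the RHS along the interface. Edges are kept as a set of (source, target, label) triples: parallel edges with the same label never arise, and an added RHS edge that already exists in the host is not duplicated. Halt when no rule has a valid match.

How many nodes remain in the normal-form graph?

Answer: 7

Steps:
initial: |V|=7 |E|=7  E = 0-q->0 1-q->3 3-p->1 3-q->3 3-p->4 3-p->5 3-p->6
step 1: apply R0 at {0↦3, 1↦4, 2↦5}  → |V|=7 |E|=6  E = 0-q->0 1-q->3 3-p->1 3-q->3 3-p->5 3-p->6
step 2: apply R0 at {0↦3, 1↦5, 2↦4}  → |V|=7 |E|=5  E = 0-q->0 1-q->3 3-p->1 3-q->3 3-p->6
step 3: apply R0 at {0↦3, 1↦6, 2↦4}  → |V|=7 |E|=4  E = 0-q->0 1-q->3 3-p->1 3-q->3
normal form: no rule applies after step 3
NF nodes: {0:B, 1:C, 2:B, 3:A, 4:D, 5:D, 6:D}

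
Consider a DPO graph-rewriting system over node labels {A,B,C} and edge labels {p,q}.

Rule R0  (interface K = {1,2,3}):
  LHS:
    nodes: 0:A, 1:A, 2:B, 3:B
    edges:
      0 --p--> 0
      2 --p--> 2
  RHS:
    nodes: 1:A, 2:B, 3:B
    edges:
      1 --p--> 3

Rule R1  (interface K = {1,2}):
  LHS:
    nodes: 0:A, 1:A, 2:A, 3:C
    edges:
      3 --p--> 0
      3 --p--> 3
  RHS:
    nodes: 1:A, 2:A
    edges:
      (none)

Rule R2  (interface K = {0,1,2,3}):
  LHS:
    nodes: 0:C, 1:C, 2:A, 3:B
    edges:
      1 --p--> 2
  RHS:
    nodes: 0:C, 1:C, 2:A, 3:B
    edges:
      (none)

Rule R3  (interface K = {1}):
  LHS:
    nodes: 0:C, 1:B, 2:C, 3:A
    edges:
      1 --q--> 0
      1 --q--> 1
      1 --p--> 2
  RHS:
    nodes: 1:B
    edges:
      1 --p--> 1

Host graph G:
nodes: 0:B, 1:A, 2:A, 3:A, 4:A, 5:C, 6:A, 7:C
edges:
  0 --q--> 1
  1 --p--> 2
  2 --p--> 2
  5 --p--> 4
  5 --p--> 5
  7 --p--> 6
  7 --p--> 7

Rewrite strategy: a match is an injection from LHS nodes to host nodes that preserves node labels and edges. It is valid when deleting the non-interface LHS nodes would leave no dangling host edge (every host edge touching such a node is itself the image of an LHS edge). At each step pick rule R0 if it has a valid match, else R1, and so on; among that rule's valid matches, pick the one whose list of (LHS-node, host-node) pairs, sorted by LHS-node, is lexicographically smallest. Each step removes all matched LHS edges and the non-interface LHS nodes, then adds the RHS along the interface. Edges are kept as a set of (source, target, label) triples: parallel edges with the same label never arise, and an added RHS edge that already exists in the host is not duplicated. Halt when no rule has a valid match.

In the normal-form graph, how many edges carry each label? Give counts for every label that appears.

Answer: p:2 q:1

Rewrite trace:
start.  V:8 E:7  edges: 0-q->1 1-p->2 2-p->2 5-p->4 5-p->5 7-p->6 7-p->7
1. fire R1 via {0↦4, 1↦1, 2↦2, 3↦5}  →  V:6 E:5  edges: 0-q->1 1-p->2 2-p->2 7-p->6 7-p->7
2. fire R1 via {0↦6, 1↦1, 2↦2, 3↦7}  →  V:4 E:3  edges: 0-q->1 1-p->2 2-p->2
final graph: no rule applies after step 2
NF edges: [(0, 1, 'q'), (1, 2, 'p'), (2, 2, 'p')]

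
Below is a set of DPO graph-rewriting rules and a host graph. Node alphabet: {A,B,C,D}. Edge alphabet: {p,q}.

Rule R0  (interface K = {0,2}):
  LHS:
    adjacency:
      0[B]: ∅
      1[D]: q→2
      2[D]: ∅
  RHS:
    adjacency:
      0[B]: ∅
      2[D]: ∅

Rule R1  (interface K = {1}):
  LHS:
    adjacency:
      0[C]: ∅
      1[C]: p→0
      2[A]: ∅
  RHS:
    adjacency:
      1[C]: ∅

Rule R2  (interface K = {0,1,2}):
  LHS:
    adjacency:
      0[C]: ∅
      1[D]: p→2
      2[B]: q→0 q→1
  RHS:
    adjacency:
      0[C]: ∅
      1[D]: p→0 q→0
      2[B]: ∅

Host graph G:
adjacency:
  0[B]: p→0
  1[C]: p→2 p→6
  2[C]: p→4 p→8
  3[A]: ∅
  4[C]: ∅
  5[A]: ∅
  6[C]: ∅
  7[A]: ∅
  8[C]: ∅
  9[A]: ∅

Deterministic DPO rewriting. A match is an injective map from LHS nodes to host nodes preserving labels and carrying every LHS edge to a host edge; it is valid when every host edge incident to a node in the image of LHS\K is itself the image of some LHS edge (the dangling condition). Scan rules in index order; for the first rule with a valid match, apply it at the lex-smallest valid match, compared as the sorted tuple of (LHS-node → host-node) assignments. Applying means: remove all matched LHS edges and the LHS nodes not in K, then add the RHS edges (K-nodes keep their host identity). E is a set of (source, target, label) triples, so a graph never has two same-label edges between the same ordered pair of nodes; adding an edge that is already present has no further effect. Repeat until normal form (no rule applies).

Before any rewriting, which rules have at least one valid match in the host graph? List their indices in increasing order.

Answer: [R1]

Derivation:
R0: no valid match — LHS pattern not found
R1: 12 valid matches — {0↦4, 1↦2, 2↦3}, {0↦4, 1↦2, 2↦5}, {0↦4, 1↦2, 2↦7} (+9 more)
R2: no valid match — LHS pattern not found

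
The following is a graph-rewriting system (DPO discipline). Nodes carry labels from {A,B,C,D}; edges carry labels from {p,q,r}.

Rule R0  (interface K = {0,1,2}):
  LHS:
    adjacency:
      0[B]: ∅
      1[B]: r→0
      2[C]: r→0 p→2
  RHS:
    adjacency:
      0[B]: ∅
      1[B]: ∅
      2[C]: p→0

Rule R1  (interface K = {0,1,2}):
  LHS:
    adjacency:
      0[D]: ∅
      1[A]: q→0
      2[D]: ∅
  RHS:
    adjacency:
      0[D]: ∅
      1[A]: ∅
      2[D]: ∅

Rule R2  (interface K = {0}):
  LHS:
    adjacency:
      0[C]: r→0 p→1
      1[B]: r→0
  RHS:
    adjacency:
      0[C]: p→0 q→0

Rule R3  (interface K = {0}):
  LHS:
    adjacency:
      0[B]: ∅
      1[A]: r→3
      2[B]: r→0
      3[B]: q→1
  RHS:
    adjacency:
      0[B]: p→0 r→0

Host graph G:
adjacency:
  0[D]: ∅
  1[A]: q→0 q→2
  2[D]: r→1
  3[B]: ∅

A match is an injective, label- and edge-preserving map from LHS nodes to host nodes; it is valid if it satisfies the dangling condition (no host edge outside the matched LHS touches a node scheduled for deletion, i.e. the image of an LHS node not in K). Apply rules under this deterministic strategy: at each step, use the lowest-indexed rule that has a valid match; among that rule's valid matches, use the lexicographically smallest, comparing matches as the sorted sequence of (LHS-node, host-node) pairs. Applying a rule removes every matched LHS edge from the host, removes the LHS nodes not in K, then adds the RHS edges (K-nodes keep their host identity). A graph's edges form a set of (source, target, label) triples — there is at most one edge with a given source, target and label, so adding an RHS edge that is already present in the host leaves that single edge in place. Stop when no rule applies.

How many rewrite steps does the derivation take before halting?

Answer: 2

Steps:
initial: |V|=4 |E|=3  E = 1-q->0 1-q->2 2-r->1
step 1: apply R1 at {0↦0, 1↦1, 2↦2}  → |V|=4 |E|=2  E = 1-q->2 2-r->1
step 2: apply R1 at {0↦2, 1↦1, 2↦0}  → |V|=4 |E|=1  E = 2-r->1
normal form: no rule applies after step 2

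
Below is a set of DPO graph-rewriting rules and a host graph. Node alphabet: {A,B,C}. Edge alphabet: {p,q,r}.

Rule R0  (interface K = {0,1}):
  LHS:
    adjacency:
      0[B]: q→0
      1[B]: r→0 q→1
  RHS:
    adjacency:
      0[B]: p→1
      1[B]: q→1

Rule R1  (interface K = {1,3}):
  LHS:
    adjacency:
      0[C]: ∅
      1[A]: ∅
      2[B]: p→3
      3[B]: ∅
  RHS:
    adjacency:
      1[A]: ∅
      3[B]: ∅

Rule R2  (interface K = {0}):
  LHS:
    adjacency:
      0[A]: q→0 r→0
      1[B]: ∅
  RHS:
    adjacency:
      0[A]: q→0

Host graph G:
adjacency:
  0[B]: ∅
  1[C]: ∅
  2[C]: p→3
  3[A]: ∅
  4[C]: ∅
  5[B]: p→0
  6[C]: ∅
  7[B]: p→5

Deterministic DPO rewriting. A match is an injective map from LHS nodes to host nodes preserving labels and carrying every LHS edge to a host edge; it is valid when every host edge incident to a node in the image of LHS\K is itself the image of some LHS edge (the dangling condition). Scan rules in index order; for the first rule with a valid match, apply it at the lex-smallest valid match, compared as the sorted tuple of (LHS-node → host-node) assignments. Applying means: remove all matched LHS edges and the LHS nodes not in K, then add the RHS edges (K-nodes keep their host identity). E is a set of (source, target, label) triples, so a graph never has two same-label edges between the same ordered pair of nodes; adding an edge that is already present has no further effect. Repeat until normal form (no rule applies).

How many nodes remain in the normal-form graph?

Answer: 4

Derivation:
[0] host  ⇒  8 nodes, 3 edges  {2-p->3 5-p->0 7-p->5}
[1] R1 @ {0↦1, 1↦3, 2↦7, 3↦5}  ⇒  6 nodes, 2 edges  {2-p->3 5-p->0}
[2] R1 @ {0↦4, 1↦3, 2↦5, 3↦0}  ⇒  4 nodes, 1 edges  {2-p->3}
final graph: no rule applies after step 2
NF nodes: {0:B, 2:C, 3:A, 6:C}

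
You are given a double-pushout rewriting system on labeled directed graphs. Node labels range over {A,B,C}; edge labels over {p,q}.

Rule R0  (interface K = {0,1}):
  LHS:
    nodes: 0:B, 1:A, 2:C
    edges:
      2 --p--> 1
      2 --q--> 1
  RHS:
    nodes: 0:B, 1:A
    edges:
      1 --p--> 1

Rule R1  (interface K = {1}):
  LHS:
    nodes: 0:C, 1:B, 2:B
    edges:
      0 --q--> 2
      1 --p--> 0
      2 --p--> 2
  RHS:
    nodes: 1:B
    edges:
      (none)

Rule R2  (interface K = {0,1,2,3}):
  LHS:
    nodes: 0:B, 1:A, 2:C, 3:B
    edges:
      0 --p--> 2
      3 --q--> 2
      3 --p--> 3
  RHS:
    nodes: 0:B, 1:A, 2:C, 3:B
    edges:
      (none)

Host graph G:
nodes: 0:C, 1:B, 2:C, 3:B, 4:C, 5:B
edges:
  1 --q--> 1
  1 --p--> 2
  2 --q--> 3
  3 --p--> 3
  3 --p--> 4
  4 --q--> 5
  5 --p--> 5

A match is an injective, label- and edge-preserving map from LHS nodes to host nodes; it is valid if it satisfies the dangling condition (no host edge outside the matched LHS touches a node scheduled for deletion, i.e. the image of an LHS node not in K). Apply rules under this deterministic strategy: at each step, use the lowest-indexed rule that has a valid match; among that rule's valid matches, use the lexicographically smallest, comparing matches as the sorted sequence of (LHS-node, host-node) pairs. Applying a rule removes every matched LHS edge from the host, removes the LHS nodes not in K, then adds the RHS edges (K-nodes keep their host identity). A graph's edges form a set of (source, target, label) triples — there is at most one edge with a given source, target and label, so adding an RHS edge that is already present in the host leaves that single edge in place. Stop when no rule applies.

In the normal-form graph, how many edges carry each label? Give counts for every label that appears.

[0] host  ⇒  6 nodes, 7 edges  {1-q->1 1-p->2 2-q->3 3-p->3 3-p->4 4-q->5 5-p->5}
[1] R1 @ {0↦4, 1↦3, 2↦5}  ⇒  4 nodes, 4 edges  {1-q->1 1-p->2 2-q->3 3-p->3}
[2] R1 @ {0↦2, 1↦1, 2↦3}  ⇒  2 nodes, 1 edges  {1-q->1}
normal form: no rule applies after step 2
NF edges: [(1, 1, 'q')]

Answer: q:1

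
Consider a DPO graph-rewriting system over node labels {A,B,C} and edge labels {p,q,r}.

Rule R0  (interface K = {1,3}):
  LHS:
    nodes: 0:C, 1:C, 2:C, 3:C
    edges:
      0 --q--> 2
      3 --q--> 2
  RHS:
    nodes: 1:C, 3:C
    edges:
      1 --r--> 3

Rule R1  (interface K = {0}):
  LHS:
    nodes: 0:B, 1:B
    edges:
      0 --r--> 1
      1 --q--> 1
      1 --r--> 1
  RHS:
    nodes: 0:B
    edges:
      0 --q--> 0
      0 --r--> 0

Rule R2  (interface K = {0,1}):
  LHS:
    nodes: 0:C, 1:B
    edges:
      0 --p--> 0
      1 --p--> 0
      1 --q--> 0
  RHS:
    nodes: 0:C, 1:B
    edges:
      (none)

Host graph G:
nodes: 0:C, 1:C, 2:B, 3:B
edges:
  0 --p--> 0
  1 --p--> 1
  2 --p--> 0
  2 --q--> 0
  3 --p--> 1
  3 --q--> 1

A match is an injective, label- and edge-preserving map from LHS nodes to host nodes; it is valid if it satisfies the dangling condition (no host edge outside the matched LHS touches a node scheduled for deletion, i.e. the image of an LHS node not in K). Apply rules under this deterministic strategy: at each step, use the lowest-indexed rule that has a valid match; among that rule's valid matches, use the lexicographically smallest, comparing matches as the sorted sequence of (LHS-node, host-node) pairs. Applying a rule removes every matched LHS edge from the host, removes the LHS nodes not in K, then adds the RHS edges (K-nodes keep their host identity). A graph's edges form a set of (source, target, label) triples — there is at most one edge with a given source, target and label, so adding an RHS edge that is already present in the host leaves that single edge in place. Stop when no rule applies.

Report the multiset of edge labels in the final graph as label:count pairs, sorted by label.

Answer: (no edges)

Rewrite trace:
[0] host  ⇒  4 nodes, 6 edges  {0-p->0 1-p->1 2-p->0 2-q->0 3-p->1 3-q->1}
[1] R2 @ {0↦0, 1↦2}  ⇒  4 nodes, 3 edges  {1-p->1 3-p->1 3-q->1}
[2] R2 @ {0↦1, 1↦3}  ⇒  4 nodes, 0 edges  {∅}
final graph: no rule applies after step 2
NF edges: []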